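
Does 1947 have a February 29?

1947 is not a leap year.

No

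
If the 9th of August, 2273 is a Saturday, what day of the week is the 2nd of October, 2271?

Monday

Count forward from the earlier date (October 2, 2271) to the later (August 9, 2273):
October 2271: 31 − 2 = 29 days remain.
Then 21 full months totalling 639 days.
August 1–9, 2273: 9 days.
Total: 29 + 639 + 9 = 677 days.
677 mod 7 = 5, so 5 days before Saturday is Monday.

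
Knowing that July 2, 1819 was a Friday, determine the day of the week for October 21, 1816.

Count forward from the earlier date (October 21, 1816) to the later (July 2, 1819):
Day-of-year of October 21, 1816: 295.
Day-of-year of July 2, 1819: 183.
1816 has 366 days, so 366 − 295 = 71 days remain in 1816.
Full years: 1817: 365; 1818: 365. Sum = 730.
Total: 71 + 730 + 183 = 984 days.
984 mod 7 = 4, so 4 days before Friday is Monday.

Monday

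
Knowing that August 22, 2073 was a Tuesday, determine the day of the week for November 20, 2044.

Count forward from the earlier date (November 20, 2044) to the later (August 22, 2073):
Day-of-year of November 20, 2044: 325.
Day-of-year of August 22, 2073: 234.
2044 has 366 days, so 366 − 325 = 41 days remain in 2044.
Full years 2045–2072: 21 common + 7 leap = 21×365 + 7×366 = 10227 days.
Total: 41 + 10227 + 234 = 10502 days.
10502 mod 7 = 2, so 2 days before Tuesday is Sunday.

Sunday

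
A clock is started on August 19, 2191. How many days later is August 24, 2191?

5

Within August 2191: 24 − 19 = 5 days.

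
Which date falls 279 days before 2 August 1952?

28 October 1951

Count 279 days before August 2, 1952:
October 1951: 31 − 28 = 3 days remain.
Then 9 full months totalling 274 days.
August 1–2, 1952: 2 days.
Residual: 279 days.
Total: 279 days.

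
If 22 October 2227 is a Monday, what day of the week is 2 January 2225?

Count forward from the earlier date (January 2, 2225) to the later (October 22, 2227):
January 2, 2225 → January 2, 2226: 365 days.
January 2, 2226 → January 2, 2227: 365 days.
January 2227: 31 − 2 = 29 days remain.
Then February 2227 (28), March (31), April (30), May (31), June (30), July (31), August (31), September (30): 28 + 31 + 30 + 31 + 30 + 31 + 31 + 30 = 242 days.
October 1–22, 2227: 22 days.
Residual: 293 days.
Total: 1023 days.
1023 mod 7 = 1, so 1 day before Monday is Sunday.

Sunday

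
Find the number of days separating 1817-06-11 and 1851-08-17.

From June 11, 1817 to June 11, 1851: 34 years, of which 8 contain a Feb 29 — 26×365 + 8×366 = 12418 days.
June 1851: 30 − 11 = 19 days remain.
Then July (31): 31 days.
August 1–17, 1851: 17 days.
Residual: 67 days.
Total: 12485 days.

12485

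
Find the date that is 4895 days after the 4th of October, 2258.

the 28th of February, 2272

Count 4895 days after October 4, 2258:
From October 4, 2258 to October 4, 2271: 13 years, of which 3 contain a Feb 29 — 10×365 + 3×366 = 4748 days.
October 2271: 31 − 4 = 27 days remain.
Then November (30), December (31), January (31): 30 + 31 + 31 = 92 days.
February 1–28, 2272: 28 days (2272 is a leap year).
Residual: 147 days.
Total: 4895 days.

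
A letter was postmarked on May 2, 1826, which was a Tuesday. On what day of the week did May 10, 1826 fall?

Within May 1826: 10 − 2 = 8 days.
8 mod 7 = 1, so 1 day after Tuesday is Wednesday.

Wednesday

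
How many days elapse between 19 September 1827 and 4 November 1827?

September 1827: 30 − 19 = 11 days remain.
Then October (31): 31 days.
November 1–4, 1827: 4 days.
Total: 11 + 31 + 4 = 46 days.

46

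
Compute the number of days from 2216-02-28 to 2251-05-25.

From February 28, 2216 to February 28, 2251: 35 years, of which 9 contain a Feb 29 — 26×365 + 9×366 = 12784 days.
February 2251: 28 − 28 = 0 days remain (2251 is not a leap year, so February has 28 days).
Then March (31), April (30): 31 + 30 = 61 days.
May 1–25, 2251: 25 days.
Residual: 86 days.
Total: 12870 days.

12870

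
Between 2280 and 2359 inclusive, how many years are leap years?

Years divisible by 4: 2280, 2284, …, 2356 — 20 in all.
Of these, 2300 is divisible by 100 but not 400, so not leap.
Leap years: 20 − 1 = 19.

19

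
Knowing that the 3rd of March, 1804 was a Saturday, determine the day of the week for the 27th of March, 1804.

Tuesday

Within March 1804: 27 − 3 = 24 days.
24 mod 7 = 3, so 3 days after Saturday is Tuesday.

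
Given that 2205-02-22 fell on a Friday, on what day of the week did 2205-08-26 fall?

Monday

February 2205: 28 − 22 = 6 days remain (2205 is not a leap year, so February has 28 days).
Then March (31), April (30), May (31), June (30), July (31): 31 + 30 + 31 + 30 + 31 = 153 days.
August 1–26, 2205: 26 days.
Total: 6 + 153 + 26 = 185 days.
185 mod 7 = 3, so 3 days after Friday is Monday.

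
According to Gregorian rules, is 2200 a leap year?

No

2200 is not a leap year (divisible by 100 but not 400).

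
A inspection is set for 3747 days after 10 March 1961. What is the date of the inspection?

13 June 1971

Count 3747 days after March 10, 1961:
Day-of-year of March 10, 1961: 69.
Day-of-year of June 13, 1971: 164.
1961 has 365 days, so 365 − 69 = 296 days remain in 1961.
Full years 1962–1970: 7 common + 2 leap = 7×365 + 2×366 = 3287 days.
Total: 296 + 3287 + 164 = 3747 days.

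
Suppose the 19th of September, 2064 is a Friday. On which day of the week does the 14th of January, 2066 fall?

Day-of-year of September 19, 2064: 263.
Day-of-year of January 14, 2066: 14.
2064 has 366 days, so 366 − 263 = 103 days remain in 2064.
Full years: 2065: 365. Sum = 365.
Total: 103 + 365 + 14 = 482 days.
482 mod 7 = 6, so 6 days after Friday is Thursday.

Thursday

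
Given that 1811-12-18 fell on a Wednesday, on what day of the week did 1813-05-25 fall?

Tuesday

Day-of-year of December 18, 1811: 352.
Day-of-year of May 25, 1813: 145.
1811 has 365 days, so 365 − 352 = 13 days remain in 1811.
Full years: 1812: 366. Sum = 366.
Total: 13 + 366 + 145 = 524 days.
524 mod 7 = 6, so 6 days after Wednesday is Tuesday.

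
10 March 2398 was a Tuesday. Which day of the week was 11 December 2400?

Monday

March 2398: 31 − 10 = 21 days remain.
Then 32 full months totalling 975 days.
December 1–11, 2400: 11 days.
Total: 21 + 975 + 11 = 1007 days.
1007 mod 7 = 6, so 6 days after Tuesday is Monday.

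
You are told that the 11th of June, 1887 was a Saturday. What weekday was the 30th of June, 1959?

Day-of-year of June 11, 1887: 162.
Day-of-year of June 30, 1959: 181.
1887 has 365 days, so 365 − 162 = 203 days remain in 1887.
Full years 1888–1958: 54 common + 17 leap = 54×365 + 17×366 = 25932 days.
Total: 203 + 25932 + 181 = 26316 days.
26316 mod 7 = 3, so 3 days after Saturday is Tuesday.

Tuesday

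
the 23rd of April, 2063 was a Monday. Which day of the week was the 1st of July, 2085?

Day-of-year of April 23, 2063: 113.
Day-of-year of July 1, 2085: 182.
2063 has 365 days, so 365 − 113 = 252 days remain in 2063.
Full years 2064–2084: 15 common + 6 leap = 15×365 + 6×366 = 7671 days.
Total: 252 + 7671 + 182 = 8105 days.
8105 mod 7 = 6, so 6 days after Monday is Sunday.

Sunday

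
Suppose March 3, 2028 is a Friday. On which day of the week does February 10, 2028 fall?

Count forward from the earlier date (February 10, 2028) to the later (March 3, 2028):
February 2028: 29 − 10 = 19 days remain (2028 is a leap year, so February has 29 days).
March 1–3, 2028: 3 days.
Total: 19 + 3 = 22 days.
22 mod 7 = 1, so 1 day before Friday is Thursday.

Thursday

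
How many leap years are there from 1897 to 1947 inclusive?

11

Years divisible by 4 in [1897, 1947]: 1900, 1904, 1908, 1912, 1916, 1920, 1924, 1928, 1932, 1936, 1940, 1944.
Of these, 1900 is divisible by 100 but not 400, so not leap.
Leap years: 12 − 1 = 11.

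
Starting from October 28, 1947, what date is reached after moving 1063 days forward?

September 25, 1950

Count 1063 days after October 28, 1947:
Day-of-year of October 28, 1947: 301.
Day-of-year of September 25, 1950: 268.
1947 has 365 days, so 365 − 301 = 64 days remain in 1947.
Full years: 1948: 366; 1949: 365. Sum = 731.
Total: 64 + 731 + 268 = 1063 days.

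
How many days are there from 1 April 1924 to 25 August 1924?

April 1924: 30 − 1 = 29 days remain.
Then May (31), June (30), July (31): 31 + 30 + 31 = 92 days.
August 1–25, 1924: 25 days.
Total: 29 + 92 + 25 = 146 days.

146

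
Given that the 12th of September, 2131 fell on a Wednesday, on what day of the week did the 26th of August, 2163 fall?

Friday

From September 12, 2131 to September 12, 2162: 31 years, of which 8 contain a Feb 29 — 23×365 + 8×366 = 11323 days.
September 2162: 30 − 12 = 18 days remain.
Then 10 full months totalling 304 days.
August 1–26, 2163: 26 days.
Residual: 348 days.
Total: 11671 days.
11671 mod 7 = 2, so 2 days after Wednesday is Friday.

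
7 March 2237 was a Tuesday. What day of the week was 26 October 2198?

Count forward from the earlier date (October 26, 2198) to the later (March 7, 2237):
Day-of-year of October 26, 2198: 299.
Day-of-year of March 7, 2237: 66.
2198 has 365 days, so 365 − 299 = 66 days remain in 2198.
Full years 2199–2236: 29 common + 9 leap = 29×365 + 9×366 = 13879 days.
Total: 66 + 13879 + 66 = 14011 days.
14011 mod 7 = 4, so 4 days before Tuesday is Friday.

Friday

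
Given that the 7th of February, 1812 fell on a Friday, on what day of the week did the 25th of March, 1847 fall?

Thursday

Day-of-year of February 7, 1812: 38.
Day-of-year of March 25, 1847: 84.
1812 has 366 days, so 366 − 38 = 328 days remain in 1812.
Full years 1813–1846: 26 common + 8 leap = 26×365 + 8×366 = 12418 days.
Total: 328 + 12418 + 84 = 12830 days.
12830 mod 7 = 6, so 6 days after Friday is Thursday.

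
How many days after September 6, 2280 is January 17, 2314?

12185

From September 6, 2280 to September 6, 2313: 33 years, of which 7 contain a Feb 29 — 26×365 + 7×366 = 12052 days.
(2300 is not a leap year (divisible by 100 but not 400).)
September 2313: 30 − 6 = 24 days remain.
Then October (31), November (30), December (31): 31 + 30 + 31 = 92 days.
January 1–17, 2314: 17 days.
Residual: 133 days.
Total: 12185 days.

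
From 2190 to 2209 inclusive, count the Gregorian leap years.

4

Years divisible by 4 in [2190, 2209]: 2192, 2196, 2200, 2204, 2208.
Of these, 2200 is divisible by 100 but not 400, so not leap.
Leap years: 5 − 1 = 4.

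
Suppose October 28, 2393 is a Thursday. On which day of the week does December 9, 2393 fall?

Thursday

October 2393: 31 − 28 = 3 days remain.
Then November (30): 30 days.
December 1–9, 2393: 9 days.
Total: 3 + 30 + 9 = 42 days.
42 is a multiple of 7, so December 9, 2393 falls on the same weekday: Thursday.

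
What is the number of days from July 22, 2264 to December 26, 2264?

July 2264: 31 − 22 = 9 days remain.
Then August (31), September (30), October (31), November (30): 31 + 30 + 31 + 30 = 122 days.
December 1–26, 2264: 26 days.
Total: 9 + 122 + 26 = 157 days.

157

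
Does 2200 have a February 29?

No

2200 is not a leap year (divisible by 100 but not 400).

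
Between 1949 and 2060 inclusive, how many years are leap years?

28

Years divisible by 4: 1952, 1956, …, 2060 — 28 in all.
2000 is divisible by 400, so still leap.
No century exceptions apply. Count: 28.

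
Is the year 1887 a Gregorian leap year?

1887 is not a leap year.

No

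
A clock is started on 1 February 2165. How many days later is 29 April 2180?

From February 1, 2165 to February 1, 2180: 15 years, of which 3 contain a Feb 29 — 12×365 + 3×366 = 5478 days.
February 2180: 29 − 1 = 28 days remain (2180 is a leap year, so February has 29 days).
Then March (31): 31 days.
April 1–29, 2180: 29 days.
Residual: 88 days.
Total: 5566 days.

5566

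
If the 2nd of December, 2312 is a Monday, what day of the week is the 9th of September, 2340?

Monday

From December 2, 2312 to December 2, 2339: 27 years, of which 6 contain a Feb 29 — 21×365 + 6×366 = 9861 days.
December 2339: 31 − 2 = 29 days remain.
Then January (31), February 2340 (29), March (31), April (30), May (31), June (30), July (31), August (31): 31 + 29 + 31 + 30 + 31 + 30 + 31 + 31 = 244 days.
September 1–9, 2340: 9 days.
Residual: 282 days.
Total: 10143 days.
10143 is a multiple of 7, so the 9th of September, 2340 falls on the same weekday: Monday.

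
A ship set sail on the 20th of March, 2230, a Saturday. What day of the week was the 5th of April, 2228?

Saturday

Count forward from the earlier date (April 5, 2228) to the later (March 20, 2230):
April 5, 2228 → April 5, 2229: 365 days.
April 2229: 30 − 5 = 25 days remain.
Then 10 full months totalling 304 days.
March 1–20, 2230: 20 days.
Residual: 349 days.
Total: 714 days.
714 is a multiple of 7, so the 5th of April, 2228 falls on the same weekday: Saturday.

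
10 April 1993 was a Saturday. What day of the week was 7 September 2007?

Friday

Day-of-year of April 10, 1993: 100.
Day-of-year of September 7, 2007: 250.
1993 has 365 days, so 365 − 100 = 265 days remain in 1993.
Full years 1994–2006: 10 common + 3 leap = 10×365 + 3×366 = 4748 days.
Total: 265 + 4748 + 250 = 5263 days.
5263 mod 7 = 6, so 6 days after Saturday is Friday.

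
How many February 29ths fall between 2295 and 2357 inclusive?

15

Years divisible by 4: 2296, 2300, …, 2356 — 16 in all.
Of these, 2300 is divisible by 100 but not 400, so not leap.
Leap years: 16 − 1 = 15.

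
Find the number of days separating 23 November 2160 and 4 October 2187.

9811

From November 23, 2160 to November 23, 2186: 26 years, of which 6 contain a Feb 29 — 20×365 + 6×366 = 9496 days.
November 2186: 30 − 23 = 7 days remain.
Then 10 full months totalling 304 days.
October 1–4, 2187: 4 days.
Residual: 315 days.
Total: 9811 days.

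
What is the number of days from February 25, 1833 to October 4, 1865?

Day-of-year of February 25, 1833: 56.
Day-of-year of October 4, 1865: 277.
1833 has 365 days, so 365 − 56 = 309 days remain in 1833.
Full years 1834–1864: 23 common + 8 leap = 23×365 + 8×366 = 11323 days.
Total: 309 + 11323 + 277 = 11909 days.

11909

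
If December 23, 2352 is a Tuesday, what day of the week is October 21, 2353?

December 2352: 31 − 23 = 8 days remain.
Then 9 full months totalling 273 days.
October 1–21, 2353: 21 days.
Residual: 302 days.
Total: 302 days.
302 mod 7 = 1, so 1 day after Tuesday is Wednesday.

Wednesday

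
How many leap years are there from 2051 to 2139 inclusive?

21

Years divisible by 4: 2052, 2056, …, 2136 — 22 in all.
Of these, 2100 is divisible by 100 but not 400, so not leap.
Leap years: 22 − 1 = 21.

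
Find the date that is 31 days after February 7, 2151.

March 10, 2151

Count 31 days after February 7, 2151:
February 2151: 28 − 7 = 21 days remain (2151 is not a leap year, so February has 28 days).
March 1–10, 2151: 10 days.
Total: 21 + 10 = 31 days.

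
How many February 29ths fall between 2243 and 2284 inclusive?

Years divisible by 4 in [2243, 2284]: 2244, 2248, 2252, 2256, 2260, 2264, 2268, 2272, 2276, 2280, 2284.
No century exceptions apply. Count: 11.

11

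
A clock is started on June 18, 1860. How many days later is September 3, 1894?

12495

From June 18, 1860 to June 18, 1894: 34 years, of which 8 contain a Feb 29 — 26×365 + 8×366 = 12418 days.
June 1894: 30 − 18 = 12 days remain.
Then July (31), August (31): 31 + 31 = 62 days.
September 1–3, 1894: 3 days.
Residual: 77 days.
Total: 12495 days.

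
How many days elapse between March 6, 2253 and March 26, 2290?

13534

From March 6, 2253 to March 6, 2290: 37 years, of which 9 contain a Feb 29 — 28×365 + 9×366 = 13514 days.
Within March 2290: 26 − 6 = 20 days.
Total: 13534 days.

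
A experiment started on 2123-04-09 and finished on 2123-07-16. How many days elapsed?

April 2123: 30 − 9 = 21 days remain.
Then May (31), June (30): 31 + 30 = 61 days.
July 1–16, 2123: 16 days.
Total: 21 + 61 + 16 = 98 days.

98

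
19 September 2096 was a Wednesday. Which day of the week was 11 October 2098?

Saturday

September 19, 2096 → September 19, 2097: 365 days.
September 19, 2097 → September 19, 2098: 365 days.
September 2098: 30 − 19 = 11 days remain.
October 1–11, 2098: 11 days.
Residual: 22 days.
Total: 752 days.
752 mod 7 = 3, so 3 days after Wednesday is Saturday.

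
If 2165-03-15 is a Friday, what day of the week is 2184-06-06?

Day-of-year of March 15, 2165: 74.
Day-of-year of June 6, 2184: 158.
2165 has 365 days, so 365 − 74 = 291 days remain in 2165.
Full years 2166–2183: 14 common + 4 leap = 14×365 + 4×366 = 6574 days.
Total: 291 + 6574 + 158 = 7023 days.
7023 mod 7 = 2, so 2 days after Friday is Sunday.

Sunday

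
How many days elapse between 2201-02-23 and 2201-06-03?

February 2201: 28 − 23 = 5 days remain (2201 is not a leap year, so February has 28 days).
Then March (31), April (30), May (31): 31 + 30 + 31 = 92 days.
June 1–3, 2201: 3 days.
Total: 5 + 92 + 3 = 100 days.

100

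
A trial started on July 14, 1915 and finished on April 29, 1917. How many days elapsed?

July 1915: 31 − 14 = 17 days remain.
Then 20 full months totalling 609 days.
April 1–29, 1917: 29 days.
Total: 17 + 609 + 29 = 655 days.

655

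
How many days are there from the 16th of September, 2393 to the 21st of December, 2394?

September 16, 2393 → September 16, 2394: 365 days.
September 2394: 30 − 16 = 14 days remain.
Then October (31), November (30): 31 + 30 = 61 days.
December 1–21, 2394: 21 days.
Residual: 96 days.
Total: 461 days.

461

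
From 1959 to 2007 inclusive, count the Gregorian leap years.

Years divisible by 4 in [1959, 2007]: 1960, 1964, 1968, 1972, 1976, 1980, 1984, 1988, 1992, 1996, 2000, 2004.
2000 is divisible by 400, so still leap.
No century exceptions apply. Count: 12.

12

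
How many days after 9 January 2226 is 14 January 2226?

Within January 2226: 14 − 9 = 5 days.

5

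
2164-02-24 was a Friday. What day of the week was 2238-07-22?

Sunday

From February 24, 2164 to February 24, 2238: 74 years, of which 18 contain a Feb 29 — 56×365 + 18×366 = 27028 days.
(2200 is not a leap year (divisible by 100 but not 400).)
February 2238: 28 − 24 = 4 days remain (2238 is not a leap year, so February has 28 days).
Then March (31), April (30), May (31), June (30): 31 + 30 + 31 + 30 = 122 days.
July 1–22, 2238: 22 days.
Residual: 148 days.
Total: 27176 days.
27176 mod 7 = 2, so 2 days after Friday is Sunday.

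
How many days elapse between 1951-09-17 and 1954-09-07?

1086

September 17, 1951 → September 17, 1952: 366 days (1952 is a leap year).
September 17, 1952 → September 17, 1953: 365 days.
September 1953: 30 − 17 = 13 days remain.
Then 11 full months totalling 335 days.
September 1–7, 1954: 7 days.
Residual: 355 days.
Total: 1086 days.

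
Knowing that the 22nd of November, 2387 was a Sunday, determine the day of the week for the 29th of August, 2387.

Saturday

Count forward from the earlier date (August 29, 2387) to the later (November 22, 2387):
August 2387: 31 − 29 = 2 days remain.
Then September (30), October (31): 30 + 31 = 61 days.
November 1–22, 2387: 22 days.
Total: 2 + 61 + 22 = 85 days.
85 mod 7 = 1, so 1 day before Sunday is Saturday.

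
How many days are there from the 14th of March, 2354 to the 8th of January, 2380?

Day-of-year of March 14, 2354: 73.
Day-of-year of January 8, 2380: 8.
2354 has 365 days, so 365 − 73 = 292 days remain in 2354.
Full years 2355–2379: 19 common + 6 leap = 19×365 + 6×366 = 9131 days.
Total: 292 + 9131 + 8 = 9431 days.

9431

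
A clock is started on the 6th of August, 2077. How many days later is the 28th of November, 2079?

August 6, 2077 → August 6, 2078: 365 days.
August 6, 2078 → August 6, 2079: 365 days.
August 2079: 31 − 6 = 25 days remain.
Then September (30), October (31): 30 + 31 = 61 days.
November 1–28, 2079: 28 days.
Residual: 114 days.
Total: 844 days.

844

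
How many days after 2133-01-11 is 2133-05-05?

114

January 2133: 31 − 11 = 20 days remain.
Then February 2133 (28), March (31), April (30): 28 + 31 + 30 = 89 days.
May 1–5, 2133: 5 days.
Total: 20 + 89 + 5 = 114 days.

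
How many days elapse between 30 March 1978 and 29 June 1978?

March 1978: 31 − 30 = 1 day remains.
Then April (30), May (31): 30 + 31 = 61 days.
June 1–29, 1978: 29 days.
Total: 1 + 61 + 29 = 91 days.

91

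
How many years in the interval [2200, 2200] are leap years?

0

Years divisible by 4 in [2200, 2200]: 2200.
Of these, 2200 is divisible by 100 but not 400, so not leap.
Leap years: 1 − 1 = 0.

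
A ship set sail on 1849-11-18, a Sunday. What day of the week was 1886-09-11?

Day-of-year of November 18, 1849: 322.
Day-of-year of September 11, 1886: 254.
1849 has 365 days, so 365 − 322 = 43 days remain in 1849.
Full years 1850–1885: 27 common + 9 leap = 27×365 + 9×366 = 13149 days.
Total: 43 + 13149 + 254 = 13446 days.
13446 mod 7 = 6, so 6 days after Sunday is Saturday.

Saturday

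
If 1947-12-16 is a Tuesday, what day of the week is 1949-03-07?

Monday

Day-of-year of December 16, 1947: 350.
Day-of-year of March 7, 1949: 66.
1947 has 365 days, so 365 − 350 = 15 days remain in 1947.
Full years: 1948: 366. Sum = 366.
Total: 15 + 366 + 66 = 447 days.
447 mod 7 = 6, so 6 days after Tuesday is Monday.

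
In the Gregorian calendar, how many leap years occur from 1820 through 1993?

Years divisible by 4: 1820, 1824, …, 1992 — 44 in all.
Of these, 1900 is divisible by 100 but not 400, so not leap.
Leap years: 44 − 1 = 43.

43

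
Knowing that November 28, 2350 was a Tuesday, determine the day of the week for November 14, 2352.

Friday

November 2350: 30 − 28 = 2 days remain.
Then 23 full months totalling 701 days.
November 1–14, 2352: 14 days.
Total: 2 + 701 + 14 = 717 days.
717 mod 7 = 3, so 3 days after Tuesday is Friday.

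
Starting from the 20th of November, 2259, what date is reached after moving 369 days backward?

the 16th of November, 2258

Count 369 days before November 20, 2259:
Day-of-year of November 16, 2258: 320.
Day-of-year of November 20, 2259: 324.
2258 has 365 days, so 365 − 320 = 45 days remain in 2258.
Total: 45 + 324 = 369 days.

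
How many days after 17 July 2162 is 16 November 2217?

20210

From July 17, 2162 to July 17, 2217: 55 years, of which 13 contain a Feb 29 — 42×365 + 13×366 = 20088 days.
(2200 is not a leap year (divisible by 100 but not 400).)
July 2217: 31 − 17 = 14 days remain.
Then August (31), September (30), October (31): 31 + 30 + 31 = 92 days.
November 1–16, 2217: 16 days.
Residual: 122 days.
Total: 20210 days.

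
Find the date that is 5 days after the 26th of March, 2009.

the 31st of March, 2009

Count 5 days after March 26, 2009:
Within March 2009: 31 − 26 = 5 days.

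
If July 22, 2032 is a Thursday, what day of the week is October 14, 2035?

Day-of-year of July 22, 2032: 204.
Day-of-year of October 14, 2035: 287.
2032 has 366 days, so 366 − 204 = 162 days remain in 2032.
Full years: 2033: 365; 2034: 365. Sum = 730.
Total: 162 + 730 + 287 = 1179 days.
1179 mod 7 = 3, so 3 days after Thursday is Sunday.

Sunday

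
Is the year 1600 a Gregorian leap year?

1600 is a leap year (divisible by 400).

Yes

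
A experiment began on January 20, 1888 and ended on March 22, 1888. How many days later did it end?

62

January 1888: 31 − 20 = 11 days remain.
Then February 1888 (29): 29 days.
March 1–22, 1888: 22 days.
Total: 11 + 29 + 22 = 62 days.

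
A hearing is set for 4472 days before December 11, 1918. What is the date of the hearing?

September 13, 1906

Count 4472 days before December 11, 1918:
Day-of-year of September 13, 1906: 256.
Day-of-year of December 11, 1918: 345.
1906 has 365 days, so 365 − 256 = 109 days remain in 1906.
Full years 1907–1917: 8 common + 3 leap = 8×365 + 3×366 = 4018 days.
Total: 109 + 4018 + 345 = 4472 days.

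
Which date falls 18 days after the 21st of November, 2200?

the 9th of December, 2200

Count 18 days after November 21, 2200:
November 2200: 30 − 21 = 9 days remain.
December 1–9, 2200: 9 days.
Total: 9 + 9 = 18 days.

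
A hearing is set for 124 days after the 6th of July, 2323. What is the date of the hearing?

the 7th of November, 2323

Count 124 days after July 6, 2323:
July 2323: 31 − 6 = 25 days remain.
Then August (31), September (30), October (31): 31 + 30 + 31 = 92 days.
November 1–7, 2323: 7 days.
Total: 25 + 92 + 7 = 124 days.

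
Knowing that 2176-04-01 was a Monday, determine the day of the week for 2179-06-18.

Friday

Day-of-year of April 1, 2176: 92.
Day-of-year of June 18, 2179: 169.
2176 has 366 days, so 366 − 92 = 274 days remain in 2176.
Full years: 2177: 365; 2178: 365. Sum = 730.
Total: 274 + 730 + 169 = 1173 days.
1173 mod 7 = 4, so 4 days after Monday is Friday.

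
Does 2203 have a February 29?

2203 is not a leap year.

No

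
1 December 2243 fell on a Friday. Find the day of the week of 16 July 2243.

Count forward from the earlier date (July 16, 2243) to the later (December 1, 2243):
July 2243: 31 − 16 = 15 days remain.
Then August (31), September (30), October (31), November (30): 31 + 30 + 31 + 30 = 122 days.
December 1, 2243: 1 day.
Total: 15 + 122 + 1 = 138 days.
138 mod 7 = 5, so 5 days before Friday is Sunday.

Sunday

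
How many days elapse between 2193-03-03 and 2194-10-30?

Day-of-year of March 3, 2193: 62.
Day-of-year of October 30, 2194: 303.
2193 has 365 days, so 365 − 62 = 303 days remain in 2193.
Total: 303 + 303 = 606 days.

606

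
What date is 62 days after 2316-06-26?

2316-08-27

Count 62 days after June 26, 2316:
June 2316: 30 − 26 = 4 days remain.
Then July (31): 31 days.
August 1–27, 2316: 27 days.
Total: 4 + 31 + 27 = 62 days.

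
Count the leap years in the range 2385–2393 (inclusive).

Years divisible by 4 in [2385, 2393]: 2388, 2392.
No century exceptions apply. Count: 2.

2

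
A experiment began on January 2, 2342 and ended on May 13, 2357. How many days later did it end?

From January 2, 2342 to January 2, 2357: 15 years, of which 4 contain a Feb 29 — 11×365 + 4×366 = 5479 days.
January 2357: 31 − 2 = 29 days remain.
Then February 2357 (28), March (31), April (30): 28 + 31 + 30 = 89 days.
May 1–13, 2357: 13 days.
Residual: 131 days.
Total: 5610 days.

5610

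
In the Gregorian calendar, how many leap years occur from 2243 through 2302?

14

Years divisible by 4: 2244, 2248, …, 2300 — 15 in all.
Of these, 2300 is divisible by 100 but not 400, so not leap.
Leap years: 15 − 1 = 14.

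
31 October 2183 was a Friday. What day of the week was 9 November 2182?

Saturday

Count forward from the earlier date (November 9, 2182) to the later (October 31, 2183):
November 2182: 30 − 9 = 21 days remain.
Then 10 full months totalling 304 days.
October 1–31, 2183: 31 days.
Residual: 356 days.
Total: 356 days.
356 mod 7 = 6, so 6 days before Friday is Saturday.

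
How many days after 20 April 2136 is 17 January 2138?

Day-of-year of April 20, 2136: 111.
Day-of-year of January 17, 2138: 17.
2136 has 366 days, so 366 − 111 = 255 days remain in 2136.
Full years: 2137: 365. Sum = 365.
Total: 255 + 365 + 17 = 637 days.

637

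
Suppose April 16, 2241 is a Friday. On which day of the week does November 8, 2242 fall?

April 16, 2241 → April 16, 2242: 365 days.
April 2242: 30 − 16 = 14 days remain.
Then May (31), June (30), July (31), August (31), September (30), October (31): 31 + 30 + 31 + 31 + 30 + 31 = 184 days.
November 1–8, 2242: 8 days.
Residual: 206 days.
Total: 571 days.
571 mod 7 = 4, so 4 days after Friday is Tuesday.

Tuesday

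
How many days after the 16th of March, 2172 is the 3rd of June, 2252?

From March 16, 2172 to March 16, 2252: 80 years, of which 19 contain a Feb 29 — 61×365 + 19×366 = 29219 days.
(2200 is not a leap year (divisible by 100 but not 400).)
March 2252: 31 − 16 = 15 days remain.
Then April (30), May (31): 30 + 31 = 61 days.
June 1–3, 2252: 3 days.
Residual: 79 days.
Total: 29298 days.

29298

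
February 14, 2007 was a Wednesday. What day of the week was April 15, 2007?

Sunday

February 2007: 28 − 14 = 14 days remain (2007 is not a leap year, so February has 28 days).
Then March (31): 31 days.
April 1–15, 2007: 15 days.
Total: 14 + 31 + 15 = 60 days.
60 mod 7 = 4, so 4 days after Wednesday is Sunday.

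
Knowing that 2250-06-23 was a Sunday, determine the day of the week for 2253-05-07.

Saturday

June 23, 2250 → June 23, 2251: 365 days.
June 23, 2251 → June 23, 2252: 366 days (2252 is a leap year).
June 2252: 30 − 23 = 7 days remain.
Then 10 full months totalling 304 days.
May 1–7, 2253: 7 days.
Residual: 318 days.
Total: 1049 days.
1049 mod 7 = 6, so 6 days after Sunday is Saturday.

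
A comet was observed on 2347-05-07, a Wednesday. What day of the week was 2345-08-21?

Count forward from the earlier date (August 21, 2345) to the later (May 7, 2347):
August 2345: 31 − 21 = 10 days remain.
Then 20 full months totalling 607 days.
May 1–7, 2347: 7 days.
Total: 10 + 607 + 7 = 624 days.
624 mod 7 = 1, so 1 day before Wednesday is Tuesday.

Tuesday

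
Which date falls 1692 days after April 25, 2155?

December 12, 2159

Count 1692 days after April 25, 2155:
April 25, 2155 → April 25, 2156: 366 days (2156 is a leap year).
April 25, 2156 → April 25, 2157: 365 days.
April 25, 2157 → April 25, 2158: 365 days.
April 25, 2158 → April 25, 2159: 365 days.
April 2159: 30 − 25 = 5 days remain.
Then May (31), June (30), July (31), August (31), September (30), October (31), November (30): 31 + 30 + 31 + 31 + 30 + 31 + 30 = 214 days.
December 1–12, 2159: 12 days.
Residual: 231 days.
Total: 1692 days.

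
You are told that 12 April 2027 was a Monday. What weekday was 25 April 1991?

Count forward from the earlier date (April 25, 1991) to the later (April 12, 2027):
From April 25, 1991 to April 25, 2026: 35 years, of which 9 contain a Feb 29 — 26×365 + 9×366 = 12784 days.
(2000 is a leap year (divisible by 400).)
April 2026: 30 − 25 = 5 days remain.
Then 11 full months totalling 335 days.
April 1–12, 2027: 12 days.
Residual: 352 days.
Total: 13136 days.
13136 mod 7 = 4, so 4 days before Monday is Thursday.

Thursday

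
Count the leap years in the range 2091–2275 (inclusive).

44

Years divisible by 4: 2092, 2096, …, 2272 — 46 in all.
Of these, 2100, 2200 are divisible by 100 but not 400, so not leap.
Leap years: 46 − 2 = 44.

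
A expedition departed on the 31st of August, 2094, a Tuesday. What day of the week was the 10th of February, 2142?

Saturday

From August 31, 2094 to August 31, 2141: 47 years, of which 11 contain a Feb 29 — 36×365 + 11×366 = 17166 days.
(2100 is not a leap year (divisible by 100 but not 400).)
August 2141: 31 − 31 = 0 days remain.
Then September (30), October (31), November (30), December (31), January (31): 30 + 31 + 30 + 31 + 31 = 153 days.
February 1–10, 2142: 10 days (2142 is not a leap year).
Residual: 163 days.
Total: 17329 days.
17329 mod 7 = 4, so 4 days after Tuesday is Saturday.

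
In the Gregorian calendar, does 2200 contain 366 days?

2200 is not a leap year (divisible by 100 but not 400).

No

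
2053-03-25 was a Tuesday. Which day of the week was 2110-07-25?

Day-of-year of March 25, 2053: 84.
Day-of-year of July 25, 2110: 206.
2053 has 365 days, so 365 − 84 = 281 days remain in 2053.
Full years 2054–2109: 43 common + 13 leap = 43×365 + 13×366 = 20453 days.
Total: 281 + 20453 + 206 = 20940 days.
20940 mod 7 = 3, so 3 days after Tuesday is Friday.

Friday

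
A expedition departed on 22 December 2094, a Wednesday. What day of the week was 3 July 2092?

Count forward from the earlier date (July 3, 2092) to the later (December 22, 2094):
July 3, 2092 → July 3, 2093: 365 days.
July 3, 2093 → July 3, 2094: 365 days.
July 2094: 31 − 3 = 28 days remain.
Then August (31), September (30), October (31), November (30): 31 + 30 + 31 + 30 = 122 days.
December 1–22, 2094: 22 days.
Residual: 172 days.
Total: 902 days.
902 mod 7 = 6, so 6 days before Wednesday is Thursday.

Thursday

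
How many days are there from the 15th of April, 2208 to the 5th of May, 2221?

4768

From April 15, 2208 to April 15, 2221: 13 years, of which 3 contain a Feb 29 — 10×365 + 3×366 = 4748 days.
April 2221: 30 − 15 = 15 days remain.
May 1–5, 2221: 5 days.
Residual: 20 days.
Total: 4768 days.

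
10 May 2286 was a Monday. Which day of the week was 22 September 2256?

Count forward from the earlier date (September 22, 2256) to the later (May 10, 2286):
From September 22, 2256 to September 22, 2285: 29 years, of which 7 contain a Feb 29 — 22×365 + 7×366 = 10592 days.
September 2285: 30 − 22 = 8 days remain.
Then October (31), November (30), December (31), January (31), February 2286 (28), March (31), April (30): 31 + 30 + 31 + 31 + 28 + 31 + 30 = 212 days.
May 1–10, 2286: 10 days.
Residual: 230 days.
Total: 10822 days.
10822 is a multiple of 7, so 22 September 2256 falls on the same weekday: Monday.

Monday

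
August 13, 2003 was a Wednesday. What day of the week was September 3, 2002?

Count forward from the earlier date (September 3, 2002) to the later (August 13, 2003):
Day-of-year of September 3, 2002: 246.
Day-of-year of August 13, 2003: 225.
2002 has 365 days, so 365 − 246 = 119 days remain in 2002.
Total: 119 + 225 = 344 days.
344 mod 7 = 1, so 1 day before Wednesday is Tuesday.

Tuesday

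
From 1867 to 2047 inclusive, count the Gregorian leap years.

44

Years divisible by 4: 1868, 1872, …, 2044 — 45 in all.
Of these, 1900 is divisible by 100 but not 400, so not leap.
2000 is divisible by 400, so still leap.
Leap years: 45 − 1 = 44.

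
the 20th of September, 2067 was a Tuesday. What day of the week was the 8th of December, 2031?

Count forward from the earlier date (December 8, 2031) to the later (September 20, 2067):
Day-of-year of December 8, 2031: 342.
Day-of-year of September 20, 2067: 263.
2031 has 365 days, so 365 − 342 = 23 days remain in 2031.
Full years 2032–2066: 26 common + 9 leap = 26×365 + 9×366 = 12784 days.
Total: 23 + 12784 + 263 = 13070 days.
13070 mod 7 = 1, so 1 day before Tuesday is Monday.

Monday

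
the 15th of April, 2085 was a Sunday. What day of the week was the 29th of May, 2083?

Count forward from the earlier date (May 29, 2083) to the later (April 15, 2085):
May 29, 2083 → May 29, 2084: 366 days (2084 is a leap year).
May 2084: 31 − 29 = 2 days remain.
Then 10 full months totalling 304 days.
April 1–15, 2085: 15 days.
Residual: 321 days.
Total: 687 days.
687 mod 7 = 1, so 1 day before Sunday is Saturday.

Saturday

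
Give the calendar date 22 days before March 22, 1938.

February 28, 1938

Count 22 days before March 22, 1938:
February 1938: 28 − 28 = 0 days remain (1938 is not a leap year, so February has 28 days).
March 1–22, 1938: 22 days.
Total: 0 + 22 = 22 days.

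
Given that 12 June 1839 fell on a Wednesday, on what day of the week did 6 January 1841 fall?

Wednesday

June 12, 1839 → June 12, 1840: 366 days (1840 is a leap year).
June 1840: 30 − 12 = 18 days remain.
Then July (31), August (31), September (30), October (31), November (30), December (31): 31 + 31 + 30 + 31 + 30 + 31 = 184 days.
January 1–6, 1841: 6 days.
Residual: 208 days.
Total: 574 days.
574 is a multiple of 7, so 6 January 1841 falls on the same weekday: Wednesday.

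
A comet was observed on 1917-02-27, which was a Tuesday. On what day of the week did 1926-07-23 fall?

From February 27, 1917 to February 27, 1926: 9 years, of which 2 contain a Feb 29 — 7×365 + 2×366 = 3287 days.
February 1926: 28 − 27 = 1 day remains (1926 is not a leap year, so February has 28 days).
Then March (31), April (30), May (31), June (30): 31 + 30 + 31 + 30 = 122 days.
July 1–23, 1926: 23 days.
Residual: 146 days.
Total: 3433 days.
3433 mod 7 = 3, so 3 days after Tuesday is Friday.

Friday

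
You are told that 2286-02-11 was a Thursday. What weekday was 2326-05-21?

Day-of-year of February 11, 2286: 42.
Day-of-year of May 21, 2326: 141.
2286 has 365 days, so 365 − 42 = 323 days remain in 2286.
Full years 2287–2325: 30 common + 9 leap = 30×365 + 9×366 = 14244 days.
Total: 323 + 14244 + 141 = 14708 days.
14708 mod 7 = 1, so 1 day after Thursday is Friday.

Friday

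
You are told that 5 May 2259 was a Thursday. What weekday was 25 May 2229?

Count forward from the earlier date (May 25, 2229) to the later (May 5, 2259):
Day-of-year of May 25, 2229: 145.
Day-of-year of May 5, 2259: 125.
2229 has 365 days, so 365 − 145 = 220 days remain in 2229.
Full years 2230–2258: 22 common + 7 leap = 22×365 + 7×366 = 10592 days.
Total: 220 + 10592 + 125 = 10937 days.
10937 mod 7 = 3, so 3 days before Thursday is Monday.

Monday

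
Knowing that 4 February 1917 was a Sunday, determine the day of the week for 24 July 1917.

Tuesday

February 1917: 28 − 4 = 24 days remain (1917 is not a leap year, so February has 28 days).
Then March (31), April (30), May (31), June (30): 31 + 30 + 31 + 30 = 122 days.
July 1–24, 1917: 24 days.
Total: 24 + 122 + 24 = 170 days.
170 mod 7 = 2, so 2 days after Sunday is Tuesday.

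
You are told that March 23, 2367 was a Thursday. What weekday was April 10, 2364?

Count forward from the earlier date (April 10, 2364) to the later (March 23, 2367):
April 10, 2364 → April 10, 2365: 365 days.
April 10, 2365 → April 10, 2366: 365 days.
April 2366: 30 − 10 = 20 days remain.
Then 10 full months totalling 304 days.
March 1–23, 2367: 23 days.
Residual: 347 days.
Total: 1077 days.
1077 mod 7 = 6, so 6 days before Thursday is Friday.

Friday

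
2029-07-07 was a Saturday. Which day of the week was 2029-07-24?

Tuesday

Within July 2029: 24 − 7 = 17 days.
17 mod 7 = 3, so 3 days after Saturday is Tuesday.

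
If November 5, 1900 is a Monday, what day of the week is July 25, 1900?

Wednesday

Count forward from the earlier date (July 25, 1900) to the later (November 5, 1900):
July 1900: 31 − 25 = 6 days remain.
Then August (31), September (30), October (31): 31 + 30 + 31 = 92 days.
November 1–5, 1900: 5 days.
Total: 6 + 92 + 5 = 103 days.
103 mod 7 = 5, so 5 days before Monday is Wednesday.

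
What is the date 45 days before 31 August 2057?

17 July 2057

Count 45 days before August 31, 2057:
July 2057: 31 − 17 = 14 days remain.
August 1–31, 2057: 31 days.
Total: 14 + 31 = 45 days.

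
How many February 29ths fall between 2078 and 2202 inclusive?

Years divisible by 4: 2080, 2084, …, 2200 — 31 in all.
Of these, 2100, 2200 are divisible by 100 but not 400, so not leap.
Leap years: 31 − 2 = 29.

29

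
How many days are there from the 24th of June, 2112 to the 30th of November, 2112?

June 2112: 30 − 24 = 6 days remain.
Then July (31), August (31), September (30), October (31): 31 + 31 + 30 + 31 = 123 days.
November 1–30, 2112: 30 days.
Total: 6 + 123 + 30 = 159 days.

159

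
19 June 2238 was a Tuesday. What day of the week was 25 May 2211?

Saturday

Count forward from the earlier date (May 25, 2211) to the later (June 19, 2238):
Day-of-year of May 25, 2211: 145.
Day-of-year of June 19, 2238: 170.
2211 has 365 days, so 365 − 145 = 220 days remain in 2211.
Full years 2212–2237: 19 common + 7 leap = 19×365 + 7×366 = 9497 days.
Total: 220 + 9497 + 170 = 9887 days.
9887 mod 7 = 3, so 3 days before Tuesday is Saturday.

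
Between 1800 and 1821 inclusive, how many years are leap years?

Years divisible by 4 in [1800, 1821]: 1800, 1804, 1808, 1812, 1816, 1820.
Of these, 1800 is divisible by 100 but not 400, so not leap.
Leap years: 6 − 1 = 5.

5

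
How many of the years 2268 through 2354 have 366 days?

Years divisible by 4: 2268, 2272, …, 2352 — 22 in all.
Of these, 2300 is divisible by 100 but not 400, so not leap.
Leap years: 22 − 1 = 21.

21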